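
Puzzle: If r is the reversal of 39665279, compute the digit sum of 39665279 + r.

Reversal of 39665279 is 97256693; 39665279 + 97256693 = 136921972.
Digit sum of 136921972: 1+3+6+9+2+1+9+7+2 = 40.

40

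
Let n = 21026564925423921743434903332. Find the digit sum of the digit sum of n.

9

First digit sum: 108.
1+0+8 = 9.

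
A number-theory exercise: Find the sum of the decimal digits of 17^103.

512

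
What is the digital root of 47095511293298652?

6

4+7+0+9+5+5+1+1+2+9+3+2+9+8+6+5+2 = 78
7+8 = 15
1+5 = 6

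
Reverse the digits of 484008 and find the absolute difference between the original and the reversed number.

316476

Reverse of 484008 is 800484.
|484008 − 800484| = 316476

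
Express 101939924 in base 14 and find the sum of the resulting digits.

47

101939924 in base 14 is D778192.
Digit sum: 13+7+7+8+1+9+2 = 47.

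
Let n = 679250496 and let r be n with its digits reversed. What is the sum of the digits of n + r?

33

Reversal of 679250496 is 694052976; 679250496 + 694052976 = 1373303472.
Digit sum of 1373303472: 1+3+7+3+3+0+3+4+7+2 = 33.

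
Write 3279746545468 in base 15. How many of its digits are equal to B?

3279746545468 in base 15 is 5A4A8CBE32D.
The digit B appears 1 time.

1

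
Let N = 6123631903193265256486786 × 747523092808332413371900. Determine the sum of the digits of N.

6123631903193265256486786 × 747523092808332413371900 = 4577556259494804473014548542784914978882053713400
Sum of its 49 digits: 229.

229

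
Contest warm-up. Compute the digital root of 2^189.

The digital root of n equals n mod 9 (or 9 when 9 | n), so we need 2^189 mod 9.
2^189 ≡ 8 (mod 9), so the digital root is 8.

8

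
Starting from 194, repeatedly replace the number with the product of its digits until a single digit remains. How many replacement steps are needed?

194 → 36 → 18 → 8 (3 steps)

3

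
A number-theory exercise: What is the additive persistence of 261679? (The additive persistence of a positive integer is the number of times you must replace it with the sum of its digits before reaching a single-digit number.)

2

261679 → 31 → 4 (2 steps)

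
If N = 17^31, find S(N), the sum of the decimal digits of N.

17^31 = 139288917338851014461418017489467720433
Sum of its 39 digits: 170.

170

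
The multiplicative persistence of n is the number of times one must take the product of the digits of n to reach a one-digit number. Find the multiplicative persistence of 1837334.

1837334 → 6048 → 0 (2 steps)

2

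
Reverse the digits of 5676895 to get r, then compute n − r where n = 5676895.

Reverse of 5676895 is 5986765.
5676895 − 5986765 = -309870

-309870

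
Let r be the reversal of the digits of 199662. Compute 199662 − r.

Reverse of 199662 is 266991.
199662 − 266991 = -67329

-67329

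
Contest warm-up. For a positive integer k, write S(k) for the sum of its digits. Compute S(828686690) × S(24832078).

S(828686690) = 8+2+8+6+8+6+6+9+0 = 53.
S(24832078) = 2+4+8+3+2+0+7+8 = 34.
53 · 34 = 1802.

1802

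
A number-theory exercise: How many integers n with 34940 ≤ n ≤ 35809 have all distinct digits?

The integers in [34940, 35809] that have all distinct digits: 34950, 34951, 34952, 34956, 34957, 34958, …, 35807, 35809.
282 qualify.

282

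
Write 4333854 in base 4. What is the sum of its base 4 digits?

4333854 in base 4 is 100202010132.
Digit sum: 1+0+0+2+0+2+0+1+0+1+3+2 = 12.

12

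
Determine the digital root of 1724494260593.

2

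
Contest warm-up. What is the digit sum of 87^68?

87^68 = 771452477431383445491402124584447747587836254362023858086399456530255894565707928389413555976169857327124111470131280961686243839521
Sum of its 132 digits: 603.

603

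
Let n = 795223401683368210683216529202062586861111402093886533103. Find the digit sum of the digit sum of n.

9

First digit sum: 216.
2+1+6 = 9.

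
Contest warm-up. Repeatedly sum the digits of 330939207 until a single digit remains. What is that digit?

3+3+0+9+3+9+2+0+7 = 36
3+6 = 9

9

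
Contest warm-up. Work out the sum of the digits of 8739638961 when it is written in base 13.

8739638961 in base 13 is A93850901.
Digit sum: 10+9+3+8+5+0+9+0+1 = 45.

45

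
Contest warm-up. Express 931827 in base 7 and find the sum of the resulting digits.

931827 in base 7 is 10630461.
Digit sum: 1+0+6+3+0+4+6+1 = 21.

21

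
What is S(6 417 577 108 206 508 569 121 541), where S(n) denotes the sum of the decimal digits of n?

101

6+4+1+7+5+7+7+1+0+8+2+0+6+5+0+8+5+6+9+1+2+1+5+4+1 = 101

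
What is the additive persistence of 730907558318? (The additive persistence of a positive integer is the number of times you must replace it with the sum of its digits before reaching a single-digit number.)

3

730907558318 → 56 → 11 → 2 (3 steps)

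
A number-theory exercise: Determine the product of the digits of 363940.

3×6×3×9×4×0 = 0

0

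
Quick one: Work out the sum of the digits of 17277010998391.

64

1+7+2+7+7+0+1+0+9+9+8+3+9+1 = 64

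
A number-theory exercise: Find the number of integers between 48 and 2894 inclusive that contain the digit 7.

788

The integers in [48, 2894] that contain the digit 7: 57, 67, 70, 71, 72, 73, …, 2879, 2887.
788 qualify.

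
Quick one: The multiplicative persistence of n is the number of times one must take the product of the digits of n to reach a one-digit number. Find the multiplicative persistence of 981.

981 → 72 → 14 → 4 (3 steps)

3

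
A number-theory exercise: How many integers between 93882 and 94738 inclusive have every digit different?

276

The integers in [93882, 94738] that have every digit different: 94012, 94013, 94015, 94016, 94017, 94018, …, 94736, 94738.
276 qualify.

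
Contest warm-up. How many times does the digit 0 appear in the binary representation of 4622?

8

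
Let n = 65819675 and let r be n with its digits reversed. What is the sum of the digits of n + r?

Reversal of 65819675 is 57691856; 65819675 + 57691856 = 123511531.
Digit sum of 123511531: 1+2+3+5+1+1+5+3+1 = 22.

22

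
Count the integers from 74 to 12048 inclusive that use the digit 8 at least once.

3979

The integers in [74, 12048] that use the digit 8 at least once: 78, 80, 81, 82, 83, 84, …, 12038, 12048.
3979 qualify.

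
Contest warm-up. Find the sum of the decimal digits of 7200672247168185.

7+2+0+0+6+7+2+2+4+7+1+6+8+1+8+5 = 66

66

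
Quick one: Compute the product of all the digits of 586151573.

126000

5×8×6×1×5×1×5×7×3 = 126000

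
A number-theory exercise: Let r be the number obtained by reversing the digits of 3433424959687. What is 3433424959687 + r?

11303019203030

Reverse of 3433424959687 is 7869594243343.
3433424959687 + 7869594243343 = 11303019203030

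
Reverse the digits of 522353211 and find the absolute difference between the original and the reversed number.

409999986

Reverse of 522353211 is 112353225.
|522353211 − 112353225| = 409999986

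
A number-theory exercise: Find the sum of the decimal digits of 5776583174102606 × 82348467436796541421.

5776583174102606 × 82348467436796541421 = 475692771408535256483762596183043126
Sum of its 36 digits: 164.

164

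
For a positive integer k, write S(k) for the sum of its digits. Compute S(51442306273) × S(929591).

S(51442306273) = 5+1+4+4+2+3+0+6+2+7+3 = 37.
S(929591) = 9+2+9+5+9+1 = 35.
37 · 35 = 1295.

1295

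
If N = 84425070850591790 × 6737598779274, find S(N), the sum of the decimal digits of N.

84425070850591790 × 6737598779274 = 568822254303068205144486560460
Sum of its 30 digits: 117.

117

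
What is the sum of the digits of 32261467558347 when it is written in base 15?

32261467558347 in base 15 is 3AE2DC71A94C.
Digit sum: 3+10+14+2+13+12+7+1+10+9+4+12 = 97.

97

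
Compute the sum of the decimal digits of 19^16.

91

19^16 = 288441413567621167681
Sum of its 21 digits: 91.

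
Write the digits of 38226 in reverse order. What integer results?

Reversing 38226 gives 62283.

62283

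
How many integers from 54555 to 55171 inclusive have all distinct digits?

The integers in [54555, 55171] that have all distinct digits: 54601, 54602, 54603, 54607, 54608, 54609, …, 54986, 54987.
168 qualify.

168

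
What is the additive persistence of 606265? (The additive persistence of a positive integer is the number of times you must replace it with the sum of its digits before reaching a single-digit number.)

2

606265 → 25 → 7 (2 steps)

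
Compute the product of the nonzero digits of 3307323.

1134

3×3×7×3×2×3 = 1134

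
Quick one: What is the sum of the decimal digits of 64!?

324

64! = 126886932185884164103433389335161480802865516174545192198801894375214704230400000000000000
Sum of its 90 digits: 324.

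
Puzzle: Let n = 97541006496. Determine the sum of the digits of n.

51

9+7+5+4+1+0+0+6+4+9+6 = 51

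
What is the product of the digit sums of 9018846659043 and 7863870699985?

5355

S(9018846659043) = 9+0+1+8+8+4+6+6+5+9+0+4+3 = 63.
S(7863870699985) = 7+8+6+3+8+7+0+6+9+9+9+8+5 = 85.
63 · 85 = 5355.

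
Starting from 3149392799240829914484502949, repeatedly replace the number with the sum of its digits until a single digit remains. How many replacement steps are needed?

2

3149392799240829914484502949 → 140 → 5 (2 steps)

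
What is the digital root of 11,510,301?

1+1+5+1+0+3+0+1 = 12
1+2 = 3

3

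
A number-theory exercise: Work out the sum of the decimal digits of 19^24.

163

19^24 = 4898762930960846817716295277921
Sum of its 31 digits: 163.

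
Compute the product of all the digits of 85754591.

252000

8×5×7×5×4×5×9×1 = 252000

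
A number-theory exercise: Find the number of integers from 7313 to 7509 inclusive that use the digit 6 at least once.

38

The integers in [7313, 7509] that use the digit 6 at least once: 7316, 7326, 7336, 7346, 7356, 7360, …, 7496, 7506.
38 qualify.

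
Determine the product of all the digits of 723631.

756

7×2×3×6×3×1 = 756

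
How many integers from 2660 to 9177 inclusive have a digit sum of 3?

1

The integers in [2660, 9177] that have a digit sum of 3: 3000.
1 qualifies.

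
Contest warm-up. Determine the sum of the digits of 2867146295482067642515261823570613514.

2+8+6+7+1+4+6+2+9+5+4+8+2+0+6+7+6+4+2+5+1+5+2+6+1+8+2+3+5+7+0+6+1+3+5+1+4 = 154

154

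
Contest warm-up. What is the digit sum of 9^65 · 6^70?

9^65 · 6^70 = 313581649612185450817887324627493226474714740473848998036562469546180565628640878043271142388467686085658724137959424
Sum of its 117 digits: 558.

558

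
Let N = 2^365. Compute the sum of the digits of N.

2^365 = 75153362648762663292463379097258784876021841565066235862633311089030688803667470190838367948312598497021919232
Sum of its 110 digits: 509.

509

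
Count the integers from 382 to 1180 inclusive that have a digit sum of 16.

60

The integers in [382, 1180] that have a digit sum of 16: 385, 394, 439, 448, 457, 466, …, 1168, 1177.
60 qualify.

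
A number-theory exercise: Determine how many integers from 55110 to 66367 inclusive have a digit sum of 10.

35

The integers in [55110, 66367] that have a digit sum of 10: 60004, 60013, 60022, 60031, 60040, 60103, …, 63100, 64000.
35 qualify.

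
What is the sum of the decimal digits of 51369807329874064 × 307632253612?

121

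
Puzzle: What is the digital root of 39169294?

7

3+9+1+6+9+2+9+4 = 43
4+3 = 7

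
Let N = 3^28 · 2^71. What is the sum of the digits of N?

3^28 · 2^71 = 54016298962436507040187799650172928
Sum of its 35 digits: 162.

162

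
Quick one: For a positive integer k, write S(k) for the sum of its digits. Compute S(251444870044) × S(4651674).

S(251444870044) = 2+5+1+4+4+4+8+7+0+0+4+4 = 43.
S(4651674) = 4+6+5+1+6+7+4 = 33.
43 · 33 = 1419.

1419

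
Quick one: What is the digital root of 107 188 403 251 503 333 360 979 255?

1+0+7+1+8+8+4+0+3+2+5+1+5+0+3+3+3+3+3+6+0+9+7+9+2+5+5 = 103
1+0+3 = 4
(Equivalently, 107 188 403 251 503 333 360 979 255 mod 9 = 4.)

4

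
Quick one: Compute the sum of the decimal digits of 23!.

99

23! = 25852016738884976640000
Sum of its 23 digits: 99.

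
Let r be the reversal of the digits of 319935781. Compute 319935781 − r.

132395868

Reverse of 319935781 is 187539913.
319935781 − 187539913 = 132395868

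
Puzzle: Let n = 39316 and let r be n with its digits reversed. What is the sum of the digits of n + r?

Reversal of 39316 is 61393; 39316 + 61393 = 100709.
Digit sum of 100709: 1+0+0+7+0+9 = 17.

17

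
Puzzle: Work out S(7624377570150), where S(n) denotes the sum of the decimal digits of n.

54

7+6+2+4+3+7+7+5+7+0+1+5+0 = 54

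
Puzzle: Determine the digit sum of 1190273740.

1+1+9+0+2+7+3+7+4+0 = 34

34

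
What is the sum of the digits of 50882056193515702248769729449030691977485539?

214

5+0+8+8+2+0+5+6+1+9+3+5+1+5+7+0+2+2+4+8+7+6+9+7+2+9+4+4+9+0+3+0+6+9+1+9+7+7+4+8+5+5+3+9 = 214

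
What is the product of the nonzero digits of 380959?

3×8×9×5×9 = 9720

9720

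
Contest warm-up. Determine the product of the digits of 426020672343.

4×2×6×0×2×0×6×7×2×3×4×3 = 0

0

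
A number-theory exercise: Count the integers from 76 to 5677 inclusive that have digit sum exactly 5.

50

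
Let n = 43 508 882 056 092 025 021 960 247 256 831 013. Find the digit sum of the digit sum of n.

First digit sum: 127.
1+2+7 = 10.

10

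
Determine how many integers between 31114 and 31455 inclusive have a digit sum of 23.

The integers in [31114, 31455] that have a digit sum of 23: 31199, 31289, 31298, 31379, 31388, 31397.
6 qualify.

6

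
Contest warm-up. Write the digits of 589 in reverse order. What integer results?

985

Reversing 589 gives 985.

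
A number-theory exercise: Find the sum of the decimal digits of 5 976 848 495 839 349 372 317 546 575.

5+9+7+6+8+4+8+4+9+5+8+3+9+3+4+9+3+7+2+3+1+7+5+4+6+5+7+5 = 156

156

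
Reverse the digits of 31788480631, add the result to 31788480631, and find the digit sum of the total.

Reversal of 31788480631 is 13608488713; 31788480631 + 13608488713 = 45396969344.
Digit sum of 45396969344: 4+5+3+9+6+9+6+9+3+4+4 = 62.

62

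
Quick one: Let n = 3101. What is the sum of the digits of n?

5

3+1+0+1 = 5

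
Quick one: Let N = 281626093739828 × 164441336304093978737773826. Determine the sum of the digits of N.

178

281626093739828 × 164441336304093978737773826 = 46310971192679352091929554235651552141928
Sum of its 41 digits: 178.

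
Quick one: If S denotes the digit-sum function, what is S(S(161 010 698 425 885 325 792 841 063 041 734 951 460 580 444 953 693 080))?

First digit sum: 226.
2+2+6 = 10.

10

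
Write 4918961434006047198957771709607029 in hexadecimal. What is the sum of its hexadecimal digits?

199

4918961434006047198957771709607029 in base 16 is F286059C1B186E59D6505929EC75.
Digit sum: 15+2+8+6+0+5+9+12+1+11+1+8+6+14+5+9+13+6+5+0+5+9+2+9+14+12+7+5 = 199.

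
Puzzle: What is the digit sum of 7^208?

745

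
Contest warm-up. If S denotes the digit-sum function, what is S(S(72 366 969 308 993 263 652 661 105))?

First digit sum: 123.
1+2+3 = 6.

6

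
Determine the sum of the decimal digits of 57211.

16

5+7+2+1+1 = 16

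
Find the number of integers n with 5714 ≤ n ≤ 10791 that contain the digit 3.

1371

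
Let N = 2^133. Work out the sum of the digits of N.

191

2^133 = 10889035741470030830827987437816582766592
Sum of its 41 digits: 191.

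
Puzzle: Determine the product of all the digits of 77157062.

7×7×1×5×7×0×6×2 = 0

0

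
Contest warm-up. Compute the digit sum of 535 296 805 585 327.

5+3+5+2+9+6+8+0+5+5+8+5+3+2+7 = 73

73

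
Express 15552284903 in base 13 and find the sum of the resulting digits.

15552284903 in base 13 is 160B0A955C.
Digit sum: 1+6+0+11+0+10+9+5+5+12 = 59.

59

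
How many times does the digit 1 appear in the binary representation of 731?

7

731 in base 2 is 1011011011.
The digit 1 appears 7 times.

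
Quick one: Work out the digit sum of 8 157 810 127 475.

8+1+5+7+8+1+0+1+2+7+4+7+5 = 56

56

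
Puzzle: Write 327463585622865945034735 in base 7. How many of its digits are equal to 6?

9

327463585622865945034735 in base 7 is 4661160530136133206564366262.
The digit 6 appears 9 times.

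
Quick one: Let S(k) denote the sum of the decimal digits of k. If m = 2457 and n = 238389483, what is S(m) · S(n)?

S(2457) = 2+4+5+7 = 18.
S(238389483) = 2+3+8+3+8+9+4+8+3 = 48.
18 · 48 = 864.

864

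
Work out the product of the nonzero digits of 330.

9

3×3 = 9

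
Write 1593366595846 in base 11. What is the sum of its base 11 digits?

76

1593366595846 in base 11 is 5648199A47A3.
Digit sum: 5+6+4+8+1+9+9+10+4+7+10+3 = 76.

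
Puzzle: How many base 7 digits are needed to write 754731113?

11

754731113 in base 7 is 24463052153, which has 11 digits.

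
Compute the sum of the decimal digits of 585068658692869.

5+8+5+0+6+8+6+5+8+6+9+2+8+6+9 = 91

91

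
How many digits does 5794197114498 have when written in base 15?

5794197114498 in base 15 is A0AC1365083, which has 11 digits.

11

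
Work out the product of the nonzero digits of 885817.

17920

8×8×5×8×1×7 = 17920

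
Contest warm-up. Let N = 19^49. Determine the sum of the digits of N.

19^49 = 455959686821366022454949378982905905942144382221632529971562579
Sum of its 63 digits: 307.

307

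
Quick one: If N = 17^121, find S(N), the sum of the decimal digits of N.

17^121 = 76616002180346738267545237938536185201887900404800455820901373761063296965386288916093101577411852564605287178657660685771591824293029690436977763217
Sum of its 149 digits: 674.

674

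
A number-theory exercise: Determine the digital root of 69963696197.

8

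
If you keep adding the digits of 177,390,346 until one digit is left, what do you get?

1+7+7+3+9+0+3+4+6 = 40
4+0 = 4

4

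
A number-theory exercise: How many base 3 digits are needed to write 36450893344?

23

36450893344 in base 3 is 10111002022210020102211, which has 23 digits.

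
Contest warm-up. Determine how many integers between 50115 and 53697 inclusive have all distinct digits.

The integers in [50115, 53697] that have all distinct digits: 50123, 50124, 50126, 50127, 50128, 50129, …, 53694, 53697.
1217 qualify.

1217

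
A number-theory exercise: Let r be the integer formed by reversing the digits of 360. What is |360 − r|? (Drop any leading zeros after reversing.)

Reverse of 360 is 63.
|360 − 63| = 297

297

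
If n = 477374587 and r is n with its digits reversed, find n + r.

1262848361

Reverse of 477374587 is 785473774.
477374587 + 785473774 = 1262848361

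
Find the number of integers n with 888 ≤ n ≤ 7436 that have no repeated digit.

The integers in [888, 7436] that have no repeated digit: 890, 891, 892, 893, 894, 895, …, 7435, 7436.
3354 qualify.

3354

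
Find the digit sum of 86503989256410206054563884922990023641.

164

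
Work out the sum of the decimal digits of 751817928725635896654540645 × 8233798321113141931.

219

751817928725635896654540645 × 8233798321113141931 = 6190317199323900647747925094377668213493285495
Sum of its 46 digits: 219.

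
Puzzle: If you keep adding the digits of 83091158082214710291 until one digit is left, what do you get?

9

8+3+0+9+1+1+5+8+0+8+2+2+1+4+7+1+0+2+9+1 = 72
7+2 = 9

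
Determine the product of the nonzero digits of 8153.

8×1×5×3 = 120

120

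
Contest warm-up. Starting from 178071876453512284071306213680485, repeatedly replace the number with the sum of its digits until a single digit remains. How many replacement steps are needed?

2

178071876453512284071306213680485 → 133 → 7 (2 steps)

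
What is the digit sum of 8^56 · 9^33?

8^56 · 9^33 = 11562242746600251213682068030285483632368130895702873107886596408254921712886349824
Sum of its 83 digits: 351.

351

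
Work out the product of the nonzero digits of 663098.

7776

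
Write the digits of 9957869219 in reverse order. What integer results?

Reversing 9957869219 gives 9129687599.

9129687599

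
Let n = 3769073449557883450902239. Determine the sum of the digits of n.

3+7+6+9+0+7+3+4+4+9+5+5+7+8+8+3+4+5+0+9+0+2+2+3+9 = 122

122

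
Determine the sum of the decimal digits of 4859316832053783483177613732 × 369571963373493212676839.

248

4859316832053783483177613732 × 369571963373493212676839 = 1795867262275979938473335479766001594230440084753148
Sum of its 52 digits: 248.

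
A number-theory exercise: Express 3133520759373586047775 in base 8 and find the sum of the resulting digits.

85

3133520759373586047775 in base 8 is 523571260410566670221437.
Digit sum: 5+2+3+5+7+1+2+6+0+4+1+0+5+6+6+6+7+0+2+2+1+4+3+7 = 85.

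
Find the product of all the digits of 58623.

5×8×6×2×3 = 1440

1440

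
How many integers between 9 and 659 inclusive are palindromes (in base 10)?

66

The integers in [9, 659] that are palindromes (in base 10): 9, 11, 22, 33, 44, 55, …, 646, 656.
66 qualify.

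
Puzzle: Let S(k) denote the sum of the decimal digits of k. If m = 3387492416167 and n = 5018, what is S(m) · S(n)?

S(3387492416167) = 3+3+8+7+4+9+2+4+1+6+1+6+7 = 61.
S(5018) = 5+0+1+8 = 14.
61 · 14 = 854.

854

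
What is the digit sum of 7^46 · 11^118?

733

7^46 · 11^118 = 573913828622580157784054584437928855861957524421792359452433042448379281514820320537833185601462605257854048437719229487078289233676583107100284471757065175738169
Sum of its 162 digits: 733.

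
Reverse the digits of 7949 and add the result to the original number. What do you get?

17446

Reverse of 7949 is 9497.
7949 + 9497 = 17446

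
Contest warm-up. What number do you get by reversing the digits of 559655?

Reversing 559655 gives 556955.

556955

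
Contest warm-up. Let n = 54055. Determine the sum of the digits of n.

5+4+0+5+5 = 19

19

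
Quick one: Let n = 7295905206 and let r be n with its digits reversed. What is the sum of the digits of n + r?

Reversal of 7295905206 is 6025095927; 7295905206 + 6025095927 = 13321001133.
Digit sum of 13321001133: 1+3+3+2+1+0+0+1+1+3+3 = 18.

18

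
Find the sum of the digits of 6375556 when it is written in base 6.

31

6375556 in base 6 is 344352244.
Digit sum: 3+4+4+3+5+2+2+4+4 = 31.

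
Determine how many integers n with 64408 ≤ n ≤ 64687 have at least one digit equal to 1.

The integers in [64408, 64687] that have at least one digit equal to 1: 64410, 64411, 64412, 64413, 64414, 64415, …, 64671, 64681.
55 qualify.

55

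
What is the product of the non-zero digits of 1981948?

1×9×8×1×9×4×8 = 20736

20736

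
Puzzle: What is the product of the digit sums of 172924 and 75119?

S(172924) = 1+7+2+9+2+4 = 25.
S(75119) = 7+5+1+1+9 = 23.
25 · 23 = 575.

575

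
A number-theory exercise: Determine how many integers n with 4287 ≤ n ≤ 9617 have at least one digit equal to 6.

2160

The integers in [4287, 9617] that have at least one digit equal to 6: 4296, 4306, 4316, 4326, 4336, 4346, …, 9616, 9617.
2160 qualify.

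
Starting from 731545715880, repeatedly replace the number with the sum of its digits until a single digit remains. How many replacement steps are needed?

731545715880 → 54 → 9 (2 steps)

2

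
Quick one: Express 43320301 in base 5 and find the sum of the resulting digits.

43320301 in base 5 is 42042222201.
Digit sum: 4+2+0+4+2+2+2+2+2+0+1 = 21.

21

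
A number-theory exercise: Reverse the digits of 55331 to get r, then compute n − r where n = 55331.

Reverse of 55331 is 13355.
55331 − 13355 = 41976

41976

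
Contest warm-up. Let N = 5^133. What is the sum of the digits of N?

401

5^133 = 918354961579912115600575419704879435795832466228193376178712270530013483949005603790283203125
Sum of its 93 digits: 401.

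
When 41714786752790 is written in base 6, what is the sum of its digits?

50

41714786752790 in base 6 is 224415301455332222.
Digit sum: 2+2+4+4+1+5+3+0+1+4+5+5+3+3+2+2+2+2 = 50.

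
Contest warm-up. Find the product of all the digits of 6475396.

6×4×7×5×3×9×6 = 136080

136080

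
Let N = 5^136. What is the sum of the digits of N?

5^136 = 114794370197489014450071927463109929474479058278524172022339033816251685493625700473785400390625
Sum of its 96 digits: 409.

409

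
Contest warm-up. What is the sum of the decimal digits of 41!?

144

41! = 33452526613163807108170062053440751665152000000000
Sum of its 50 digits: 144.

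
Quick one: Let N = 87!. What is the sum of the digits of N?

495

87! = 2107757298379527717213600518699389595229783738061356212322972511214654115727593174080683423236414793504734471782400000000000000000000
Sum of its 133 digits: 495.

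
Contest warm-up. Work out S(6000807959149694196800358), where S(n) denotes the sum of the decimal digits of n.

117

6+0+0+0+8+0+7+9+5+9+1+4+9+6+9+4+1+9+6+8+0+0+3+5+8 = 117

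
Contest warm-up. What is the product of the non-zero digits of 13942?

216

1×3×9×4×2 = 216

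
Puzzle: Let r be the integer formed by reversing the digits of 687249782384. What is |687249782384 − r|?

203961839598

Reverse of 687249782384 is 483287942786.
|687249782384 − 483287942786| = 203961839598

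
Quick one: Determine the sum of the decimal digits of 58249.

28

5+8+2+4+9 = 28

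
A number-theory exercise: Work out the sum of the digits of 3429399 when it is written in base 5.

3429399 in base 5 is 1334220044.
Digit sum: 1+3+3+4+2+2+0+0+4+4 = 23.

23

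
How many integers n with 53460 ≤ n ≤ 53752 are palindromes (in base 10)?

The integers in [53460, 53752] that are palindromes (in base 10): 53535, 53635, 53735.
3 qualify.

3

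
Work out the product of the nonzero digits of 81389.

8×1×3×8×9 = 1728

1728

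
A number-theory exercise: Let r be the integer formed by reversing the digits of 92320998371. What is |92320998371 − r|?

74931096042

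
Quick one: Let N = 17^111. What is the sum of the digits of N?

620

17^111 = 38004084319542288500015178816775869169621760833522504808496577842843836736782490374240598346739949911018604604215472684951499401238171633
Sum of its 137 digits: 620.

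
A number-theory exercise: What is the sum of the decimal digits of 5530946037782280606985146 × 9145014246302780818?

186

5530946037782280606985146 × 9145014246302780818 = 50580580311050874762882265108478415019729428
Sum of its 44 digits: 186.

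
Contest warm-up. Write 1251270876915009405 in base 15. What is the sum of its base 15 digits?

1251270876915009405 in base 15 is 2CCDEA203D3261C0.
Digit sum: 2+12+12+13+14+10+2+0+3+13+3+2+6+1+12+0 = 105.

105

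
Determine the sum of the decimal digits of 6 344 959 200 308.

53

6+3+4+4+9+5+9+2+0+0+3+0+8 = 53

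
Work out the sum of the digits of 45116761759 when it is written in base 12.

45116761759 in base 12 is 88B1619167.
Digit sum: 8+8+11+1+6+1+9+1+6+7 = 58.

58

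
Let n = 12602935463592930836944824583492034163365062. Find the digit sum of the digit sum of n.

16

First digit sum: 187.
1+8+7 = 16.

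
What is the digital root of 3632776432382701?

1

3+6+3+2+7+7+6+4+3+2+3+8+2+7+0+1 = 64
6+4 = 10
1+0 = 1
(Equivalently, 3632776432382701 mod 9 = 1.)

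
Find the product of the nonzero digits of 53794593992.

82668600

5×3×7×9×4×5×9×3×9×9×2 = 82668600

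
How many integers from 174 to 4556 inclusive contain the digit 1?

The integers in [174, 4556] that contain the digit 1: 174, 175, 176, 177, 178, 179, …, 4541, 4551.
1911 qualify.

1911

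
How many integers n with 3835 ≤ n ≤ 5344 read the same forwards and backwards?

The integers in [3835, 5344] that read the same forwards and backwards: 3883, 3993, 4004, 4114, 4224, 4334, …, 5225, 5335.
16 qualify.

16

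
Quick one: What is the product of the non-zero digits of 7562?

420

7×5×6×2 = 420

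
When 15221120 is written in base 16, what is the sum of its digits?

35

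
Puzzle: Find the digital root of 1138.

1+1+3+8 = 13
1+3 = 4

4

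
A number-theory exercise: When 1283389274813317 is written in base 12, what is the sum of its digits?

1283389274813317 in base 12 is BBB355335180B1.
Digit sum: 11+11+11+3+5+5+3+3+5+1+8+0+11+1 = 78.

78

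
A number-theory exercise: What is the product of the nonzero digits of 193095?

1215

1×9×3×9×5 = 1215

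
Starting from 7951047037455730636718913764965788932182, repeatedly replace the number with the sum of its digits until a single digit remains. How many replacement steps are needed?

3

7951047037455730636718913764965788932182 → 196 → 16 → 7 (3 steps)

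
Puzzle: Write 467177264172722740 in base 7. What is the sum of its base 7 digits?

467177264172722740 in base 7 is 556614424332231634420.
Digit sum: 5+5+6+6+1+4+4+2+4+3+3+2+2+3+1+6+3+4+4+2+0 = 70.

70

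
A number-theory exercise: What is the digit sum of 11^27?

125

11^27 = 13109994191499930367061460371
Sum of its 29 digits: 125.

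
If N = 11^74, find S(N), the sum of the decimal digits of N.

355

11^74 = 115626851945005895824350724793934920977843826201410687257519861520453973754841
Sum of its 78 digits: 355.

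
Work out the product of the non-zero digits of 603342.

432

6×3×3×4×2 = 432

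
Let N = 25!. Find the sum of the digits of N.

25! = 15511210043330985984000000
Sum of its 26 digits: 72.

72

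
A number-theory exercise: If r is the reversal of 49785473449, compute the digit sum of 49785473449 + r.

38

Reversal of 49785473449 is 94437458794; 49785473449 + 94437458794 = 144222932243.
Digit sum of 144222932243: 1+4+4+2+2+2+9+3+2+2+4+3 = 38.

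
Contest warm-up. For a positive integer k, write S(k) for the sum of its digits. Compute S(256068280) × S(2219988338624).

S(256068280) = 2+5+6+0+6+8+2+8+0 = 37.
S(2219988338624) = 2+2+1+9+9+8+8+3+3+8+6+2+4 = 65.
37 · 65 = 2405.

2405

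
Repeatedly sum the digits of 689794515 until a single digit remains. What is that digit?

9

6+8+9+7+9+4+5+1+5 = 54
5+4 = 9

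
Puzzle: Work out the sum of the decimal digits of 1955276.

35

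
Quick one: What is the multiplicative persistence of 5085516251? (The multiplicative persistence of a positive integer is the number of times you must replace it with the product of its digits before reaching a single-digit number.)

1

5085516251 → 0 (1 step)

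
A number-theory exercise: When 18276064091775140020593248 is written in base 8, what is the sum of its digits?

109

18276064091775140020593248 in base 8 is 7436066655553677203350721140.
Digit sum: 7+4+3+6+0+6+6+6+5+5+5+5+3+6+7+7+2+0+3+3+5+0+7+2+1+1+4+0 = 109.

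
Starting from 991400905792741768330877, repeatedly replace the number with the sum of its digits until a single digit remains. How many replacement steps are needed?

2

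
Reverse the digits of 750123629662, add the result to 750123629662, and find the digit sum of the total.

Reversal of 750123629662 is 266926321057; 750123629662 + 266926321057 = 1017049950719.
Digit sum of 1017049950719: 1+0+1+7+0+4+9+9+5+0+7+1+9 = 53.

53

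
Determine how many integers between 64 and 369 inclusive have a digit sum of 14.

22

The integers in [64, 369] that have a digit sum of 14: 68, 77, 86, 95, 149, 158, …, 356, 365.
22 qualify.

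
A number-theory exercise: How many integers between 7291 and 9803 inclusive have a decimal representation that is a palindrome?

The integers in [7291, 9803] that have a decimal representation that is a palindrome: 7337, 7447, 7557, 7667, 7777, 7887, …, 9669, 9779.
25 qualify.

25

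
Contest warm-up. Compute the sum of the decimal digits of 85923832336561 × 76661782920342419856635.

200

85923832336561 × 76661782920342419856635 = 6587074182269337787688334994688932235
Sum of its 37 digits: 200.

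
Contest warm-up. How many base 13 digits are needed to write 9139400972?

9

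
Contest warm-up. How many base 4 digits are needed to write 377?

5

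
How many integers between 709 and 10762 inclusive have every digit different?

The integers in [709, 10762] that have every digit different: 709, 710, 712, 713, 714, 715, …, 10759, 10762.
4980 qualify.

4980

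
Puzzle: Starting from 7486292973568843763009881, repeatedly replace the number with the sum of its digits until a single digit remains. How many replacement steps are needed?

2

7486292973568843763009881 → 133 → 7 (2 steps)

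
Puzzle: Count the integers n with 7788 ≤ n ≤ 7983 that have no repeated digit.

The integers in [7788, 7983] that have no repeated digit: 7801, 7802, 7803, 7804, 7805, 7806, …, 7982, 7983.
109 qualify.

109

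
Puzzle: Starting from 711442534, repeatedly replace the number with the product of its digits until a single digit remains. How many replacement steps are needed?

2

711442534 → 13440 → 0 (2 steps)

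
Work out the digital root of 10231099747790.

1+0+2+3+1+0+9+9+7+4+7+7+9+0 = 59
5+9 = 14
1+4 = 5

5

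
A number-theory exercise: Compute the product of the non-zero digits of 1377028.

2352

1×3×7×7×2×8 = 2352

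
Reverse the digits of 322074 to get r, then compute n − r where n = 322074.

Reverse of 322074 is 470223.
322074 − 470223 = -148149

-148149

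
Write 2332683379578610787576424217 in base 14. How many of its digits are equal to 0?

2332683379578610787576424217 in base 14 is A2362113B8C0560195D8CB7B.
The digit 0 appears 2 times.

2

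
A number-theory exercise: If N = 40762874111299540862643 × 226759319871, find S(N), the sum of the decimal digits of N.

162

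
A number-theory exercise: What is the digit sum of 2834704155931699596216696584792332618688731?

217

2+8+3+4+7+0+4+1+5+5+9+3+1+6+9+9+5+9+6+2+1+6+6+9+6+5+8+4+7+9+2+3+3+2+6+1+8+6+8+8+7+3+1 = 217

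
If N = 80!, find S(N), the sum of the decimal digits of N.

80! = 71569457046263802294811533723186532165584657342365752577109445058227039255480148842668944867280814080000000000000000000
Sum of its 119 digits: 450.

450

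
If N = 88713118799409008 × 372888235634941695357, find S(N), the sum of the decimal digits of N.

180

88713118799409008 × 372888235634941695357 = 33080078346784602087124583949177575856
Sum of its 38 digits: 180.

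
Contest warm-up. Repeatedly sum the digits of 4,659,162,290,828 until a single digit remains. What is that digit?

4+6+5+9+1+6+2+2+9+0+8+2+8 = 62
6+2 = 8

8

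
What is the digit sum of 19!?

19! = 121645100408832000
Sum of its 18 digits: 45.

45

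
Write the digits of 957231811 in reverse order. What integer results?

118132759

Reversing 957231811 gives 118132759.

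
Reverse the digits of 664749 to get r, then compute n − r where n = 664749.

-282717

Reverse of 664749 is 947466.
664749 − 947466 = -282717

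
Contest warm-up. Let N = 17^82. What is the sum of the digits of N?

17^82 = 78851789346805766062788892749630430175353353661150360859161996580258019826310450330842376090831289889
Sum of its 101 digits: 469.

469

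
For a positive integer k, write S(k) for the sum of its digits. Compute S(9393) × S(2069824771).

S(9393) = 9+3+9+3 = 24.
S(2069824771) = 2+0+6+9+8+2+4+7+7+1 = 46.
24 · 46 = 1104.

1104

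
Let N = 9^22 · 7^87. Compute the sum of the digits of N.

423

9^22 · 7^87 = 32874918807559070669093127193685366103530672962098617152410391079814905685446947539285230101383
Sum of its 95 digits: 423.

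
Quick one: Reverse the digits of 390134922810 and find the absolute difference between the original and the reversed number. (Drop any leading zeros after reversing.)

371905491717

Reverse of 390134922810 is 18229431093.
|390134922810 − 18229431093| = 371905491717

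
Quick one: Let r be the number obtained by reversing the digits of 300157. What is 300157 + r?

Reverse of 300157 is 751003.
300157 + 751003 = 1051160

1051160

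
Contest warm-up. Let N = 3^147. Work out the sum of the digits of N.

270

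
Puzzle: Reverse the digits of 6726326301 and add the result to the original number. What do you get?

7762562577

Reverse of 6726326301 is 1036236276.
6726326301 + 1036236276 = 7762562577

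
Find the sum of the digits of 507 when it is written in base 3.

5

507 in base 3 is 200210.
Digit sum: 2+0+0+2+1+0 = 5.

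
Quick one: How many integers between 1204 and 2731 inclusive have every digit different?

799

The integers in [1204, 2731] that have every digit different: 1204, 1205, 1206, 1207, 1208, 1209, …, 2730, 2731.
799 qualify.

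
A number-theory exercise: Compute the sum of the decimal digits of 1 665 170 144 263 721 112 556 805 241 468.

114

1+6+6+5+1+7+0+1+4+4+2+6+3+7+2+1+1+1+2+5+5+6+8+0+5+2+4+1+4+6+8 = 114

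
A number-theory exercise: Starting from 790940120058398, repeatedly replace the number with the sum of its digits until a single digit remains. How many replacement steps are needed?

790940120058398 → 65 → 11 → 2 (3 steps)

3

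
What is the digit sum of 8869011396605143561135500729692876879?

8+8+6+9+0+1+1+3+9+6+6+0+5+1+4+3+5+6+1+1+3+5+5+0+0+7+2+9+6+9+2+8+7+6+8+7+9 = 176

176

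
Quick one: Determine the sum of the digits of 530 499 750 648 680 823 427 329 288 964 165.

163

5+3+0+4+9+9+7+5+0+6+4+8+6+8+0+8+2+3+4+2+7+3+2+9+2+8+8+9+6+4+1+6+5 = 163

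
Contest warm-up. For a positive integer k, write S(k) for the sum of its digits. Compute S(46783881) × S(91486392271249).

S(46783881) = 4+6+7+8+3+8+8+1 = 45.
S(91486392271249) = 9+1+4+8+6+3+9+2+2+7+1+2+4+9 = 67.
45 · 67 = 3015.

3015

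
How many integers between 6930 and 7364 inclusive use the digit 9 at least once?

The integers in [6930, 7364] that use the digit 9 at least once: 6930, 6931, 6932, 6933, 6934, 6935, …, 7349, 7359.
133 qualify.

133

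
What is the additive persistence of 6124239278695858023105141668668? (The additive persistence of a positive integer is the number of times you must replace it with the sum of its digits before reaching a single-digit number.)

6124239278695858023105141668668 → 142 → 7 (2 steps)

2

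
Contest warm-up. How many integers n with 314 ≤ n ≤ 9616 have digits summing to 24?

382

The integers in [314, 9616] that have digits summing to 24: 699, 789, 798, 879, 888, 897, …, 9591, 9609.
382 qualify.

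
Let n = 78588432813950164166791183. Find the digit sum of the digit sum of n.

7

First digit sum: 124.
1+2+4 = 7.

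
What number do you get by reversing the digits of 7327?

Reversing 7327 gives 7237.

7237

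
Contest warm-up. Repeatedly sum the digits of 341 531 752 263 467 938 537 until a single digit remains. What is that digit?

4

3+4+1+5+3+1+7+5+2+2+6+3+4+6+7+9+3+8+5+3+7 = 94
9+4 = 13
1+3 = 4
(Equivalently, 341 531 752 263 467 938 537 mod 9 = 4.)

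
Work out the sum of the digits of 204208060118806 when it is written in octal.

204208060118806 in base 8 is 5633474470433426.
Digit sum: 5+6+3+3+4+7+4+4+7+0+4+3+3+4+2+6 = 65.

65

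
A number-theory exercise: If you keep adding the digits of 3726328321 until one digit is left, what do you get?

3+7+2+6+3+2+8+3+2+1 = 37
3+7 = 10
1+0 = 1

1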